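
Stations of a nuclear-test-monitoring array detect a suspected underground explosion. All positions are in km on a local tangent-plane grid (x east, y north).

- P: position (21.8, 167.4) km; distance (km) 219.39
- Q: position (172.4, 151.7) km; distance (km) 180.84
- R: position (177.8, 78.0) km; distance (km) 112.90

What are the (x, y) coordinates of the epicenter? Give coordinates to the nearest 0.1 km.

Circle about each station: (x − 21.8)² + (y − 167.4)² = 219.39²; (x − 172.4)² + (y − 151.7)² = 180.84²; (x − 177.8)² + (y − 78.0)² = 112.90².
Subtracting the P equation from the Q and R equations removes the quadratic terms:
301.2 x − 31.4 y = 39665.52
312.0 x − 178.8 y = 44584.40
Solving the 2×2 system: x ≈ 129.2, y ≈ -23.9 km.
Check against P (with the unrounded x, y): √((x − 21.8)²+(y − 167.4)²) = 219.39 ≈ 219.39 km. ✓

(129.2, -23.9)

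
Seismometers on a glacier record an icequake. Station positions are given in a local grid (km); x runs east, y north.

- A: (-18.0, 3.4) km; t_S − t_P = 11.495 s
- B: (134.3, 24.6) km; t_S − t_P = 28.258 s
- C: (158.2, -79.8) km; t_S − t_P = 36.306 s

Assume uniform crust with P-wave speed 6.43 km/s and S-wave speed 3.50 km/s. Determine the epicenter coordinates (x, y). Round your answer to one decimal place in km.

x ≈ -78.4 km, y ≈ 67.8 km

Distance from S−P lag: d = Δt · v_P v_S / (v_P − v_S) = Δt · (6.43·3.50)/(6.43−3.50) ≈ 7.6809·Δt.
So d_A = 88.29, d_B = 217.05, d_C = 278.86 km.
Circle about each station: (x + 18.0)² + (y − 3.4)² = 88.29²; (x − 134.3)² + (y − 24.6)² = 217.05²; (x − 158.2)² + (y + 79.8)² = 278.86².
Subtracting the A equation from the B and C equations removes the quadratic terms:
304.6 x + 42.4 y = -21009.49
352.4 x − 166.4 y = -38908.06
Solving the 2×2 system: x ≈ -78.4, y ≈ 67.8 km.
Check against A (with the unrounded x, y): √((x + 18.0)²+(y − 3.4)²) = 88.28 ≈ 88.29 km. ✓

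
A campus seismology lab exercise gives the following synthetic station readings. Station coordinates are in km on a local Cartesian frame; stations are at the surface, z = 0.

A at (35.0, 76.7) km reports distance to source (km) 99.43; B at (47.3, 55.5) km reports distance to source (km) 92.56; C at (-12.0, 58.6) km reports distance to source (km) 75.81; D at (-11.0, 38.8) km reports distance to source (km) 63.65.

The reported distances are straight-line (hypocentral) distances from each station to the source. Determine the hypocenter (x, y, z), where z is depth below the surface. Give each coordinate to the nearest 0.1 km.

Each station gives a sphere (x−x_i)² + (y−y_i)² + z² = d_i² (stations at z=0).
Subtracting the A sphere from B and C: z² cancels, leaving linear equations in x and y:
24.6 x − 42.4 y = -471.38
-94.0 x − 36.2 y = 609.24
Solving: x ≈ -8.797, y ≈ 6.013 km (keep extra digits for the depth step; rounded: -8.8, 6.0).
Then from the A sphere: z² = 99.43² − (x − 35.0)² − (y − 76.7)² with x = -8.797, y = 6.013, so z ≈ 54.511 ≈ 54.5 km.

x ≈ -8.8 km, y ≈ 6.0 km, depth ≈ 54.5 km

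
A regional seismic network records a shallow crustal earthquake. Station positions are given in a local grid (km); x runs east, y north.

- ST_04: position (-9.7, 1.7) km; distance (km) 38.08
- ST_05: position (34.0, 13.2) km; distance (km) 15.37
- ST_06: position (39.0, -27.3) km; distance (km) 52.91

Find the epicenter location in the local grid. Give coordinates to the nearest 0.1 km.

22.0 km east, 22.8 km north

Circle about each station: (x + 9.7)² + (y − 1.7)² = 38.08²; (x − 34.0)² + (y − 13.2)² = 15.37²; (x − 39.0)² + (y + 27.3)² = 52.91².
Subtracting the ST_04 equation from the ST_05 and ST_06 equations removes the quadratic terms:
87.4 x + 23.0 y = 2447.11
97.4 x − 58.0 y = 819.93
Solving the 2×2 system: x ≈ 22.0, y ≈ 22.8 km.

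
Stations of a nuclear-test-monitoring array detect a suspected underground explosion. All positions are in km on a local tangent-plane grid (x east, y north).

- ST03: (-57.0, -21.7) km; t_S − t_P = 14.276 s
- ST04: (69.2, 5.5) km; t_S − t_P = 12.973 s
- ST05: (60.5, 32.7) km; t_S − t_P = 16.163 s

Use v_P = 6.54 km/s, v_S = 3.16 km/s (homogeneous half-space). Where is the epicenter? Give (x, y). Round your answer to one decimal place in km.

x ≈ 22.2 km, y ≈ -58.4 km

Distance from S−P lag: d = Δt · v_P v_S / (v_P − v_S) = Δt · (6.54·3.16)/(6.54−3.16) ≈ 6.1143·Δt.
So d_ST03 = 87.29, d_ST04 = 79.32, d_ST05 = 98.83 km.
Circle about each station: (x + 57.0)² + (y + 21.7)² = 87.29²; (x − 69.2)² + (y − 5.5)² = 79.32²; (x − 60.5)² + (y − 32.7)² = 98.83².
Subtracting the ST03 equation from the ST04 and ST05 equations removes the quadratic terms:
252.4 x + 54.4 y = 2426.88
235.0 x + 108.8 y = -1138.17
Solving the 2×2 system: x ≈ 22.2, y ≈ -58.4 km.
Check against ST03 (with the unrounded x, y): √((x + 57.0)²+(y + 21.7)²) = 87.31 ≈ 87.29 km. ✓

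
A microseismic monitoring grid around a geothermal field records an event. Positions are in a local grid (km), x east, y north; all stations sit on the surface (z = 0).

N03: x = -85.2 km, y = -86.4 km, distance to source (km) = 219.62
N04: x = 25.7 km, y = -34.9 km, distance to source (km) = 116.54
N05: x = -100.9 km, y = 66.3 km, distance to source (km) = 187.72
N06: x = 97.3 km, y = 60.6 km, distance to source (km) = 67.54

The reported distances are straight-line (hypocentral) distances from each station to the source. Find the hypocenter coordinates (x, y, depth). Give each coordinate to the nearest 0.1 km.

(75.2, 49.8, 62.9)

Each station gives a sphere (x−x_i)² + (y−y_i)² + z² = d_i² (stations at z=0).
Subtracting the N03 sphere from N04 and N05: z² cancels, leaving linear equations in x and y:
221.8 x + 103.0 y = 21805.87
-31.4 x + 305.4 y = 12846.65
Solving: x ≈ 75.189, y ≈ 49.796 km (keep extra digits for the depth step; rounded: 75.2, 49.8).
Then from the N03 sphere: z² = 219.62² − (x + 85.2)² − (y + 86.4)² with x = 75.189, y = 49.796, so z ≈ 62.920 ≈ 62.9 km.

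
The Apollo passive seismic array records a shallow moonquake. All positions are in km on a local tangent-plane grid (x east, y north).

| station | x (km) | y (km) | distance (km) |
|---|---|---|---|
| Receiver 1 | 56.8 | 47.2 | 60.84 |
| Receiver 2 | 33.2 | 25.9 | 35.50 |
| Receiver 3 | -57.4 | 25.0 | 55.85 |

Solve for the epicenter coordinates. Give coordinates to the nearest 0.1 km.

(-1.9, 31.2)

Circle about each station: (x − 56.8)² + (y − 47.2)² = 60.84²; (x − 33.2)² + (y − 25.9)² = 35.50²; (x + 57.4)² + (y − 25.0)² = 55.85².
Subtracting the Receiver 1 equation from the Receiver 2 and Receiver 3 equations removes the quadratic terms:
-47.2 x − 42.6 y = -1239.77
-228.4 x − 44.4 y = -952.04
Solving the 2×2 system: x ≈ -1.9, y ≈ 31.2 km.
Check against Receiver 1 (with the unrounded x, y): √((x − 56.8)²+(y − 47.2)²) = 60.84 ≈ 60.84 km. ✓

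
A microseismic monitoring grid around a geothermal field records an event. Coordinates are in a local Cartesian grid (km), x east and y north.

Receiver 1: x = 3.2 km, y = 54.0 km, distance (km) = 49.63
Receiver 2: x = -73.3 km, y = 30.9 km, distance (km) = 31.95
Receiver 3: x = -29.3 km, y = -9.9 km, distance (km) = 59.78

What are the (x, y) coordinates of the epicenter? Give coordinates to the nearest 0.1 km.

x ≈ -46.0 km, y ≈ 47.5 km

Circle about each station: (x − 3.2)² + (y − 54.0)² = 49.63²; (x + 73.3)² + (y − 30.9)² = 31.95²; (x + 29.3)² + (y + 9.9)² = 59.78².
Subtracting the Receiver 1 equation from the Receiver 2 and Receiver 3 equations removes the quadratic terms:
-153.0 x − 46.2 y = 4843.79
-65.0 x − 127.8 y = -3080.25
Solving the 2×2 system: x ≈ -46.0, y ≈ 47.5 km.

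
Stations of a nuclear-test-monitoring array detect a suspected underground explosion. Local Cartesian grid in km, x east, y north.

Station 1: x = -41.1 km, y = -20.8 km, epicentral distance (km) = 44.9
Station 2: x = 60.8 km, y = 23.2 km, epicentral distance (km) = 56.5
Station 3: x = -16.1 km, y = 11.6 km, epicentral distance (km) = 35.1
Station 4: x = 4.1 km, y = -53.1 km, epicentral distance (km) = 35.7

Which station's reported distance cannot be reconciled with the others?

Station 2

Solve using three stations at a time. Using Station 1, Station 3, Station 4 (subtract circle equations pairwise → linear system) gives (x, y) ≈ (3.7, -17.4).
Distances from that point to each station vs reported:
  Station 1: calculated 44.9 vs reported 44.9 → residual 0.0 km
  Station 2: calculated 70.1 vs reported 56.5 → residual 13.6 km
  Station 3: calculated 35.1 vs reported 35.1 → residual 0.0 km
  Station 4: calculated 35.7 vs reported 35.7 → residual 0.0 km
Station 1, Station 3, Station 4 are mutually consistent (residuals ≈ 0); Station 2 is off by 13.6 km.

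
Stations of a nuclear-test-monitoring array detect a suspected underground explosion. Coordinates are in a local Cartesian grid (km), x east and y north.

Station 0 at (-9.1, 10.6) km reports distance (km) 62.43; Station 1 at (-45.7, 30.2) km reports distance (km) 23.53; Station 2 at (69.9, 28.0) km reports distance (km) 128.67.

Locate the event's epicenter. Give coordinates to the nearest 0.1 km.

Circle about each station: (x + 9.1)² + (y − 10.6)² = 62.43²; (x + 45.7)² + (y − 30.2)² = 23.53²; (x − 69.9)² + (y − 28.0)² = 128.67².
Subtracting the Station 0 equation from the Station 1 and Station 2 equations removes the quadratic terms:
-73.2 x + 39.2 y = 6149.20
158.0 x + 34.8 y = -7183.62
Solving the 2×2 system: x ≈ -56.7, y ≈ 51.0 km.

x ≈ -56.7 km, y ≈ 51.0 km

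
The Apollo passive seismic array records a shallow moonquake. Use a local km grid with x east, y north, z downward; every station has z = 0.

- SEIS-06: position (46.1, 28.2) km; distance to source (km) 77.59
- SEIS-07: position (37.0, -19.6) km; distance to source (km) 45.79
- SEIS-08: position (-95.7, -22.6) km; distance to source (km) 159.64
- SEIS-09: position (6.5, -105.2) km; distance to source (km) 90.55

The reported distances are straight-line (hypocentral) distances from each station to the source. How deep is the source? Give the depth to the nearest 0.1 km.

Each station gives a sphere (x−x_i)² + (y−y_i)² + z² = d_i² (stations at z=0).
Subtracting the SEIS-06 sphere from SEIS-07 and SEIS-08: z² cancels, leaving linear equations in x and y:
-18.2 x − 95.6 y = 2756.19
-283.6 x − 101.6 y = -12715.92
Solving: x ≈ 59.204, y ≈ -40.102 km (keep extra digits for the depth step; rounded: 59.2, -40.1).
Then from the SEIS-06 sphere: z² = 77.59² − (x − 46.1)² − (y − 28.2)² with x = 59.204, y = -40.102, so z ≈ 34.400 ≈ 34.4 km.
Check against SEIS-09 (with the unrounded solution): distance 90.55 ≈ 90.55 km. ✓

depth ≈ 34.4 km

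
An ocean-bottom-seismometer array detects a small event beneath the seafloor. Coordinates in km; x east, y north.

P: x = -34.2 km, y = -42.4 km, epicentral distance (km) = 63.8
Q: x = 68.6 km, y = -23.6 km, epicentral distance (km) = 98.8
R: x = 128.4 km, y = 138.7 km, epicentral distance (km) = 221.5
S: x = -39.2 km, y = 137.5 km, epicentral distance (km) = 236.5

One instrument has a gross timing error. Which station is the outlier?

R

Solve using three stations at a time. Using P, Q, S (subtract circle equations pairwise → linear system) gives (x, y) ≈ (1.0, -95.5).
Distances from that point to each station vs reported:
  P: calculated 63.7 vs reported 63.8 → residual 0.1 km
  Q: calculated 98.7 vs reported 98.8 → residual 0.1 km
  R: calculated 266.7 vs reported 221.5 → residual 45.2 km
  S: calculated 236.5 vs reported 236.5 → residual 0.0 km
P, Q, S are mutually consistent (residuals ≈ 0); R is off by 45.2 km.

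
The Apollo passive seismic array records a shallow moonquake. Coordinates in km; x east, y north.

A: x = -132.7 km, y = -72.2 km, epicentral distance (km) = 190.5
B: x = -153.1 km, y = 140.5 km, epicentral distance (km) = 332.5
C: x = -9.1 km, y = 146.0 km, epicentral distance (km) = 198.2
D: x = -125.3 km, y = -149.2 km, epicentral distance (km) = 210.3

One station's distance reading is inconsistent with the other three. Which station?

Solve using three stations at a time. Using A, C, D (subtract circle equations pairwise → linear system) gives (x, y) ≈ (55.3, -41.5).
Distances from that point to each station vs reported:
  A: calculated 190.5 vs reported 190.5 → residual 0.0 km
  B: calculated 276.7 vs reported 332.5 → residual 55.8 km
  C: calculated 198.2 vs reported 198.2 → residual 0.0 km
  D: calculated 210.3 vs reported 210.3 → residual 0.0 km
A, C, D are mutually consistent (residuals ≈ 0); B is off by 55.8 km.

B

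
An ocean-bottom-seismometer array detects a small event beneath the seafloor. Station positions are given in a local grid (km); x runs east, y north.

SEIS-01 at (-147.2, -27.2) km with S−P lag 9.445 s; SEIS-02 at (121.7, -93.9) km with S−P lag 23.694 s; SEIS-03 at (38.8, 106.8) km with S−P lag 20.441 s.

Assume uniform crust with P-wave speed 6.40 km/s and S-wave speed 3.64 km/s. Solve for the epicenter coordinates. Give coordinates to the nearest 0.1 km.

Distance from S−P lag: d = Δt · v_P v_S / (v_P − v_S) = Δt · (6.40·3.64)/(6.40−3.64) ≈ 8.4406·Δt.
So d_SEIS-01 = 79.72, d_SEIS-02 = 199.99, d_SEIS-03 = 172.53 km.
Circle about each station: (x + 147.2)² + (y + 27.2)² = 79.72²; (x − 121.7)² + (y + 93.9)² = 199.99²; (x − 38.8)² + (y − 106.8)² = 172.53².
Subtracting the SEIS-01 equation from the SEIS-02 and SEIS-03 equations removes the quadratic terms:
537.8 x − 133.4 y = -32420.30
372.0 x + 268.0 y = -32907.32
Solving the 2×2 system: x ≈ -67.5, y ≈ -29.1 km.

-67.5 km east, -29.1 km north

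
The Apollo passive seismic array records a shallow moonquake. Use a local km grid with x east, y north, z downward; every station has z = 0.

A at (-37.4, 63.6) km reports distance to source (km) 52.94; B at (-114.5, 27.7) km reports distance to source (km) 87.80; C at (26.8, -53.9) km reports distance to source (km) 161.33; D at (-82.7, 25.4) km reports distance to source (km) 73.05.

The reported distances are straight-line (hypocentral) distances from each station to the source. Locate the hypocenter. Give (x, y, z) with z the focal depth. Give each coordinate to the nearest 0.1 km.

Each station gives a sphere (x−x_i)² + (y−y_i)² + z² = d_i² (stations at z=0).
Subtracting the A sphere from B and C: z² cancels, leaving linear equations in x and y:
-154.2 x − 71.8 y = 3527.62
128.4 x − 235.0 y = -25045.00
Solving: x ≈ -57.797, y ≈ 74.995 km (keep extra digits for the depth step; rounded: -57.8, 75.0).
Then from the A sphere: z² = 52.94² − (x + 37.4)² − (y − 63.6)² with x = -57.797, y = 74.995, so z ≈ 47.505 ≈ 47.5 km.

x ≈ -57.8 km, y ≈ 75.0 km, depth ≈ 47.5 km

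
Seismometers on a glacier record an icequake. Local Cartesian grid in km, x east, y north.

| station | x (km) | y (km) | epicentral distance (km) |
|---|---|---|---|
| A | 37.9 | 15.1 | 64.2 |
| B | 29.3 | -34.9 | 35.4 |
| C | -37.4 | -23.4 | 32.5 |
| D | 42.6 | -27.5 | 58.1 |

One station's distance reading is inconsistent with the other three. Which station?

D

Solve using three stations at a time. Using A, B, C (subtract circle equations pairwise → linear system) gives (x, y) ≈ (-6.0, -31.8).
Distances from that point to each station vs reported:
  A: calculated 64.2 vs reported 64.2 → residual 0.0 km
  B: calculated 35.4 vs reported 35.4 → residual 0.0 km
  C: calculated 32.5 vs reported 32.5 → residual 0.0 km
  D: calculated 48.8 vs reported 58.1 → residual 9.3 km
A, B, C are mutually consistent (residuals ≈ 0); D is off by 9.3 km.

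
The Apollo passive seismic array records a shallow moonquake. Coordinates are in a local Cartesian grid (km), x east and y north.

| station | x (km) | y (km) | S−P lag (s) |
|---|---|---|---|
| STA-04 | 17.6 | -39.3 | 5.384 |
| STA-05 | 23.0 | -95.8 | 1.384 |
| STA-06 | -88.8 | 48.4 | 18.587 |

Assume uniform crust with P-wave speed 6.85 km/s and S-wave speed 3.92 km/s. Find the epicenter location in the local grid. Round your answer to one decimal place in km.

(12.7, -88.4)

Distance from S−P lag: d = Δt · v_P v_S / (v_P − v_S) = Δt · (6.85·3.92)/(6.85−3.92) ≈ 9.1645·Δt.
So d_STA-04 = 49.34, d_STA-05 = 12.68, d_STA-06 = 170.34 km.
Circle about each station: (x − 17.6)² + (y + 39.3)² = 49.34²; (x − 23.0)² + (y + 95.8)² = 12.68²; (x + 88.8)² + (y − 48.4)² = 170.34².
Subtracting pairs of circle equations eliminates x²+y² and gives linear equations (the radical axes):
10.8 x − 113.0 y = 10126.04
-212.8 x + 175.4 y = -18207.53
Solving the 2×2 system: x ≈ 12.7, y ≈ -88.4 km.
Check against STA-04 (with the unrounded x, y): √((x − 17.6)²+(y + 39.3)²) = 49.34 ≈ 49.34 km. ✓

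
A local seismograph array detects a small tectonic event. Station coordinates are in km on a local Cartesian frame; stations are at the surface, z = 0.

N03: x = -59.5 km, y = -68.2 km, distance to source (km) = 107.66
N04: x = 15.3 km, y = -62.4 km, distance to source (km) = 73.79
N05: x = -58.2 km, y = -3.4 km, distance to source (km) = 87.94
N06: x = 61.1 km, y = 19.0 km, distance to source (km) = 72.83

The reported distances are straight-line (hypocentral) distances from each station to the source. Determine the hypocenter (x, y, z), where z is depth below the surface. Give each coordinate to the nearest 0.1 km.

Each station gives a sphere (x−x_i)² + (y−y_i)² + z² = d_i² (stations at z=0).
Subtracting the N03 sphere from N04 and N05: z² cancels, leaving linear equations in x and y:
149.6 x + 11.6 y = 2082.07
2.6 x + 129.6 y = -935.46
Solving: x ≈ 14.500, y ≈ -7.509 km (keep extra digits for the depth step; rounded: 14.5, -7.5).
Then from the N03 sphere: z² = 107.66² − (x + 59.5)² − (y + 68.2)² with x = 14.500, y = -7.509, so z ≈ 49.308 ≈ 49.3 km.

x ≈ 14.5 km, y ≈ -7.5 km, depth ≈ 49.3 km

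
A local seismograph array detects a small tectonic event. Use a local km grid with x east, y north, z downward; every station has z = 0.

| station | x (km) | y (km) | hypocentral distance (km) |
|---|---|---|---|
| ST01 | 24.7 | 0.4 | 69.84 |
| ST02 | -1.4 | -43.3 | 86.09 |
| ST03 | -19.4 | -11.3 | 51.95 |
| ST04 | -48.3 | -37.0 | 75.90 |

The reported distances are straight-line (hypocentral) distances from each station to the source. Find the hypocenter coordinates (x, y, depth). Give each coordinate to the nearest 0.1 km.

x ≈ -32.5 km, y ≈ 33.9 km, depth ≈ 22.0 km

Each station gives a sphere (x−x_i)² + (y−y_i)² + z² = d_i² (stations at z=0).
Subtracting the ST01 sphere from ST02 and ST03: z² cancels, leaving linear equations in x and y:
-52.2 x − 87.4 y = -1267.26
-88.2 x − 23.4 y = 2072.62
Solving: x ≈ -32.495, y ≈ 33.907 km (keep extra digits for the depth step; rounded: -32.5, 33.9).
Then from the ST01 sphere: z² = 69.84² − (x − 24.7)² − (y − 0.4)² with x = -32.495, y = 33.907, so z ≈ 21.992 ≈ 22.0 km.
Check against ST04 (with the unrounded solution): distance 75.90 ≈ 75.90 km. ✓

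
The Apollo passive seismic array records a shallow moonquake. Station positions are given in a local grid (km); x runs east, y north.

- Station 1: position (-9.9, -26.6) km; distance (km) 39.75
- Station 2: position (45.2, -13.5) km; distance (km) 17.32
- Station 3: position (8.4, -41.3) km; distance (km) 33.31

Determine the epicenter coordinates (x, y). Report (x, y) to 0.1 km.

Circle about each station: (x + 9.9)² + (y + 26.6)² = 39.75²; (x − 45.2)² + (y + 13.5)² = 17.32²; (x − 8.4)² + (y + 41.3)² = 33.31².
Subtracting pairs of circle equations eliminates x²+y² and gives linear equations (the radical axes):
110.2 x + 26.2 y = 2699.80
36.6 x − 29.4 y = 1441.19
Solving the 2×2 system: x ≈ 27.9, y ≈ -14.3 km.

x ≈ 27.9 km, y ≈ -14.3 km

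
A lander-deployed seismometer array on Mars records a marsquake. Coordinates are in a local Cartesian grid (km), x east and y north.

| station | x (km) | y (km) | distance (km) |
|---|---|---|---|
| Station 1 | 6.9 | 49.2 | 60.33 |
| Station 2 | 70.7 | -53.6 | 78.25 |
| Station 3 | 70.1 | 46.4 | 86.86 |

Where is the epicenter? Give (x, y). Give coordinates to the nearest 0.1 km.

(5.0, -11.1)

Circle about each station: (x − 6.9)² + (y − 49.2)² = 60.33²; (x − 70.7)² + (y + 53.6)² = 78.25²; (x − 70.1)² + (y − 46.4)² = 86.86².
Subtracting the Station 1 equation from the Station 2 and Station 3 equations removes the quadratic terms:
127.6 x − 205.6 y = 2919.85
126.4 x − 5.6 y = 693.77
Solving the 2×2 system: x ≈ 5.0, y ≈ -11.1 km.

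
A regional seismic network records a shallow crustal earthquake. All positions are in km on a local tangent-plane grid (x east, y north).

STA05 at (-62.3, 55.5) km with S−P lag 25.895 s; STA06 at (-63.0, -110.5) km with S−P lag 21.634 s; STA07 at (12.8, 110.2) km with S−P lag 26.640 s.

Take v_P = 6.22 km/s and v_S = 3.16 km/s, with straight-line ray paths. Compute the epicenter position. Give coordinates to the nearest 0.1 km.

Distance from S−P lag: d = Δt · v_P v_S / (v_P − v_S) = Δt · (6.22·3.16)/(6.22−3.16) ≈ 6.4233·Δt.
So d_STA05 = 166.33, d_STA06 = 138.96, d_STA07 = 171.12 km.
Circle about each station: (x + 62.3)² + (y − 55.5)² = 166.33²; (x + 63.0)² + (y + 110.5)² = 138.96²; (x − 12.8)² + (y − 110.2)² = 171.12².
Subtracting pairs of circle equations eliminates x²+y² and gives linear equations (the radical axes):
-1.4 x − 332.0 y = 17573.50
150.2 x + 109.4 y = 3729.95
Solving the 2×2 system: x ≈ 63.6, y ≈ -53.2 km.
Check against STA05 (with the unrounded x, y): √((x + 62.3)²+(y − 55.5)²) = 166.32 ≈ 166.33 km. ✓

x ≈ 63.6 km, y ≈ -53.2 km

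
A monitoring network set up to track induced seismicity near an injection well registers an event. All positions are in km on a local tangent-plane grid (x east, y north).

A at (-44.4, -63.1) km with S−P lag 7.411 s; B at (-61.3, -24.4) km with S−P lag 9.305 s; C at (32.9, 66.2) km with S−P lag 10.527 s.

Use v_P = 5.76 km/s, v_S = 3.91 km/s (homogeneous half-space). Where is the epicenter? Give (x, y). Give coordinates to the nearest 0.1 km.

Distance from S−P lag: d = Δt · v_P v_S / (v_P − v_S) = Δt · (5.76·3.91)/(5.76−3.91) ≈ 12.1738·Δt.
So d_A = 90.22, d_B = 113.28, d_C = 128.15 km.
Circle about each station: (x + 44.4)² + (y + 63.1)² = 90.22²; (x + 61.3)² + (y + 24.4)² = 113.28²; (x − 32.9)² + (y − 66.2)² = 128.15².
Subtracting the A equation from the B and C equations removes the quadratic terms:
-33.8 x + 77.4 y = -6292.63
154.6 x + 258.6 y = -8770.89
Solving the 2×2 system: x ≈ 45.8, y ≈ -61.3 km.

(45.8, -61.3)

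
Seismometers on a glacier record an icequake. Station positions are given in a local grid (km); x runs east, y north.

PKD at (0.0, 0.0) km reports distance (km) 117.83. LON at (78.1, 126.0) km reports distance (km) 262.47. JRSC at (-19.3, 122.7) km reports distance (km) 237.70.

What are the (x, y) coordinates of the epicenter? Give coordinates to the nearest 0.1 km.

x ≈ -26.1 km, y ≈ -114.9 km

Circle about each station: x² + y² = 117.83²; (x − 78.1)² + (y − 126.0)² = 262.47²; (x + 19.3)² + (y − 122.7)² = 237.70².
Subtracting pairs of circle equations eliminates x²+y² and gives linear equations (the radical axes):
156.2 x + 252.0 y = -33030.98
-38.6 x + 245.4 y = -27189.60
Solving the 2×2 system: x ≈ -26.1, y ≈ -114.9 km.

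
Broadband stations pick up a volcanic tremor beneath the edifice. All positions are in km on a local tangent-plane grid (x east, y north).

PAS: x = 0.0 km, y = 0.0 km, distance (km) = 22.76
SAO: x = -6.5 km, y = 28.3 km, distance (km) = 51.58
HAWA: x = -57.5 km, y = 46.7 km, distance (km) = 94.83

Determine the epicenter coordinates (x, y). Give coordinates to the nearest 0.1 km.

Circle about each station: x² + y² = 22.76²; (x + 6.5)² + (y − 28.3)² = 51.58²; (x + 57.5)² + (y − 46.7)² = 94.83².
Subtracting the PAS equation from the SAO and HAWA equations removes the quadratic terms:
-13.0 x + 56.6 y = -1299.34
-115.0 x + 93.4 y = -2987.57
Solving the 2×2 system: x ≈ 9.0, y ≈ -20.9 km.

(9.0, -20.9)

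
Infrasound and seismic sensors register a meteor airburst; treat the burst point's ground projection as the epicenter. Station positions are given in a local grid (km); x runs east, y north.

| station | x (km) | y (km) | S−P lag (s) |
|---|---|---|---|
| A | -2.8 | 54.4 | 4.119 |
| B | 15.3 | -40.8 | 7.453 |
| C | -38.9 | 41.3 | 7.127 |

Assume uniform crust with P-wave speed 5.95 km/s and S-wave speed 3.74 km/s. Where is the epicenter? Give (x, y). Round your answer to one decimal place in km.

Distance from S−P lag: d = Δt · v_P v_S / (v_P − v_S) = Δt · (5.95·3.74)/(5.95−3.74) ≈ 10.0692·Δt.
So d_A = 41.48, d_B = 75.05, d_C = 71.76 km.
Circle about each station: (x + 2.8)² + (y − 54.4)² = 41.48²; (x − 15.3)² + (y + 40.8)² = 75.05²; (x + 38.9)² + (y − 41.3)² = 71.76².
Subtracting pairs of circle equations eliminates x²+y² and gives linear equations (the radical axes):
36.2 x − 190.4 y = -4980.38
-72.2 x − 26.2 y = -3177.21
Solving the 2×2 system: x ≈ 32.3, y ≈ 32.3 km.

(32.3, 32.3)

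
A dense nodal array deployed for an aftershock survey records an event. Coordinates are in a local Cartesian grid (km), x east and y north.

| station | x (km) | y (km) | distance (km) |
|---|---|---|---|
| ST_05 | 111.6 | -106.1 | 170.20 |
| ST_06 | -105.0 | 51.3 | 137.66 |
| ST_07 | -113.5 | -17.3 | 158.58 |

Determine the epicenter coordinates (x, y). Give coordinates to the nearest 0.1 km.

Circle about each station: (x − 111.6)² + (y + 106.1)² = 170.20²; (x + 105.0)² + (y − 51.3)² = 137.66²; (x + 113.5)² + (y + 17.3)² = 158.58².
Subtracting the ST_05 equation from the ST_06 and ST_07 equations removes the quadratic terms:
-433.2 x + 314.8 y = -37.32
-450.2 x + 177.6 y = -6709.81
Solving the 2×2 system: x ≈ 32.5, y ≈ 44.6 km.

32.5 km east, 44.6 km north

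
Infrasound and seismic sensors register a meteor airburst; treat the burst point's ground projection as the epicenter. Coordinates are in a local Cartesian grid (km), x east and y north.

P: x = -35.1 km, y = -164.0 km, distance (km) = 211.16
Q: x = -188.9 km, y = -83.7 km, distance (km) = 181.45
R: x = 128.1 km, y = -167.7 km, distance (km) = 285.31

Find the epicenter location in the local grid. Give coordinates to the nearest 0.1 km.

x ≈ -61.5 km, y ≈ 45.5 km

Circle about each station: (x + 35.1)² + (y + 164.0)² = 211.16²; (x + 188.9)² + (y + 83.7)² = 181.45²; (x − 128.1)² + (y + 167.7)² = 285.31².
Subtracting the P equation from the Q and R equations removes the quadratic terms:
-307.6 x + 160.6 y = 26225.33
326.4 x − 7.4 y = -20408.36
Solving the 2×2 system: x ≈ -61.5, y ≈ 45.5 km.
Check against P (with the unrounded x, y): √((x + 35.1)²+(y + 164.0)²) = 211.17 ≈ 211.16 km. ✓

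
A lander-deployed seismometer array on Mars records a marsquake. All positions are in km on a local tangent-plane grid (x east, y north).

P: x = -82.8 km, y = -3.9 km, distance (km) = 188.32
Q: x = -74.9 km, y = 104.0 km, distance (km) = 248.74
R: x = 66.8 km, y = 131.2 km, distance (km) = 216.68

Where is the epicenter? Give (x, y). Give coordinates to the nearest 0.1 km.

Circle about each station: (x + 82.8)² + (y + 3.9)² = 188.32²; (x + 74.9)² + (y − 104.0)² = 248.74²; (x − 66.8)² + (y − 131.2)² = 216.68².
Subtracting the P equation from the Q and R equations removes the quadratic terms:
15.8 x + 215.8 y = -16852.21
299.2 x + 270.2 y = 3318.83
Solving the 2×2 system: x ≈ 87.4, y ≈ -84.5 km.

(87.4, -84.5)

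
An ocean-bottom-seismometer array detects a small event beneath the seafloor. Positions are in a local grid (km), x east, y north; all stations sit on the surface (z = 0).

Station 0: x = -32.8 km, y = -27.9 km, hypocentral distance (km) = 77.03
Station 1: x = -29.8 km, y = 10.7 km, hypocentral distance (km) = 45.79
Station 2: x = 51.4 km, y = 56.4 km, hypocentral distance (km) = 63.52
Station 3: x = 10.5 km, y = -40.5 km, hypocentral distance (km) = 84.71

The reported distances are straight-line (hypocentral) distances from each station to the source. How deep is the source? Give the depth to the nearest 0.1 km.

z ≈ 25.3 km

Each station gives a sphere (x−x_i)² + (y−y_i)² + z² = d_i² (stations at z=0).
Subtracting the Station 0 sphere from Station 1 and Station 2: z² cancels, leaving linear equations in x and y:
6.0 x + 77.2 y = 2985.18
168.4 x + 168.6 y = 5867.50
Solving: x ≈ -4.198, y ≈ 38.994 km (keep extra digits for the depth step; rounded: -4.2, 39.0).
Then from the Station 0 sphere: z² = 77.03² − (x + 32.8)² − (y + 27.9)² with x = -4.198, y = 38.994, so z ≈ 25.313 ≈ 25.3 km.
Check against Station 3 (with the unrounded solution): distance 84.71 ≈ 84.71 km. ✓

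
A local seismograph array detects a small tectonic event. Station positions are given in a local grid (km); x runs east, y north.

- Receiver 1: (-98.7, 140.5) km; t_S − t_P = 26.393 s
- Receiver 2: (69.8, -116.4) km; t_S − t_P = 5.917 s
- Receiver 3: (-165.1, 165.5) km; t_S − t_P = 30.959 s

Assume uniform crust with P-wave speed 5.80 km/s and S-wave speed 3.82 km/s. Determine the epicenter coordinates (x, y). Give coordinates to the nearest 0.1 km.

6.4 km east, -135.5 km north

Distance from S−P lag: d = Δt · v_P v_S / (v_P − v_S) = Δt · (5.80·3.82)/(5.80−3.82) ≈ 11.1899·Δt.
So d_Receiver 1 = 295.34, d_Receiver 2 = 66.21, d_Receiver 3 = 346.43 km.
Circle about each station: (x + 98.7)² + (y − 140.5)² = 295.34²; (x − 69.8)² + (y + 116.4)² = 66.21²; (x + 165.1)² + (y − 165.5)² = 346.43².
Subtracting the Receiver 1 equation from the Receiver 2 and Receiver 3 equations removes the quadratic terms:
337.0 x − 513.8 y = 71781.01
-132.8 x + 50.0 y = -7621.71
Solving the 2×2 system: x ≈ 6.4, y ≈ -135.5 km.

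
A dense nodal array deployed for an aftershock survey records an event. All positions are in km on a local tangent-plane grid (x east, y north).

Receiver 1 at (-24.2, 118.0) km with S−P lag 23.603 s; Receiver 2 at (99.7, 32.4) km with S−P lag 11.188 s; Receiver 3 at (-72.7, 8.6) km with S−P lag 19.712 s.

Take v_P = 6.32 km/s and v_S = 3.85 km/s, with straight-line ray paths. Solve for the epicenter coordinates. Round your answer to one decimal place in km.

Distance from S−P lag: d = Δt · v_P v_S / (v_P − v_S) = Δt · (6.32·3.85)/(6.32−3.85) ≈ 9.8510·Δt.
So d_Receiver 1 = 232.51, d_Receiver 2 = 110.21, d_Receiver 3 = 194.18 km.
Circle about each station: (x + 24.2)² + (y − 118.0)² = 232.51²; (x − 99.7)² + (y − 32.4)² = 110.21²; (x + 72.7)² + (y − 8.6)² = 194.18².
Subtracting the Receiver 1 equation from the Receiver 2 and Receiver 3 equations removes the quadratic terms:
247.8 x − 171.2 y = 38394.87
-97.0 x − 218.8 y = 7204.64
Solving the 2×2 system: x ≈ 101.2, y ≈ -77.8 km.
Check against Receiver 1 (with the unrounded x, y): √((x + 24.2)²+(y − 118.0)²) = 232.51 ≈ 232.51 km. ✓

(101.2, -77.8)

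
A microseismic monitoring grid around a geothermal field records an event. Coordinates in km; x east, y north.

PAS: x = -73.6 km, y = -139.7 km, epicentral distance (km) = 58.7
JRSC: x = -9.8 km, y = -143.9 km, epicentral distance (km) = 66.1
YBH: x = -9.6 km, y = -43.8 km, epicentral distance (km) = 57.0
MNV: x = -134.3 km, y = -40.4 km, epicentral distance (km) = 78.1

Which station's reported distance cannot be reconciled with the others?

Solve using three stations at a time. Using PAS, JRSC, YBH (subtract circle equations pairwise → linear system) gives (x, y) ≈ (-45.4, -88.2).
Distances from that point to each station vs reported:
  PAS: calculated 58.7 vs reported 58.7 → residual 0.0 km
  JRSC: calculated 66.1 vs reported 66.1 → residual 0.0 km
  YBH: calculated 57.0 vs reported 57.0 → residual 0.0 km
  MNV: calculated 100.9 vs reported 78.1 → residual 22.8 km
PAS, JRSC, YBH are mutually consistent (residuals ≈ 0); MNV is off by 22.8 km.

MNV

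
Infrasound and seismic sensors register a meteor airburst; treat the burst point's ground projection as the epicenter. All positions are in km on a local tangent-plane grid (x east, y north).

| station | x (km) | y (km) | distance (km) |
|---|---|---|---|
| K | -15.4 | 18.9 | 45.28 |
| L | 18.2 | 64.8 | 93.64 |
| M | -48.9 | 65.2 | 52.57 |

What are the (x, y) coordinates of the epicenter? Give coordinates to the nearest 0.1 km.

Circle about each station: (x + 15.4)² + (y − 18.9)² = 45.28²; (x − 18.2)² + (y − 64.8)² = 93.64²; (x + 48.9)² + (y − 65.2)² = 52.57².
Subtracting the K equation from the L and M equations removes the quadratic terms:
67.2 x + 91.8 y = -2782.26
-67.0 x + 92.6 y = 5334.55
Solving the 2×2 system: x ≈ -60.4, y ≈ 13.9 km.
Check against K (with the unrounded x, y): √((x + 15.4)²+(y − 18.9)²) = 45.28 ≈ 45.28 km. ✓

x ≈ -60.4 km, y ≈ 13.9 km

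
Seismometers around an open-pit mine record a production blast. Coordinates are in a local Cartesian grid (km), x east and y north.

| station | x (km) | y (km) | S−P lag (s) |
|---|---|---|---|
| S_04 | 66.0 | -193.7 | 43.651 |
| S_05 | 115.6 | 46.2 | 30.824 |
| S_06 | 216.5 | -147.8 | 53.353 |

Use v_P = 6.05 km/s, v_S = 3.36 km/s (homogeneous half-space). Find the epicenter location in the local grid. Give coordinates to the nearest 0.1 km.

Distance from S−P lag: d = Δt · v_P v_S / (v_P − v_S) = Δt · (6.05·3.36)/(6.05−3.36) ≈ 7.5569·Δt.
So d_S_04 = 329.87, d_S_05 = 232.93, d_S_06 = 403.18 km.
Circle about each station: (x − 66.0)² + (y + 193.7)² = 329.87²; (x − 115.6)² + (y − 46.2)² = 232.93²; (x − 216.5)² + (y + 147.8)² = 403.18².
Subtracting pairs of circle equations eliminates x²+y² and gives linear equations (the radical axes):
99.2 x + 479.8 y = 28179.94
301.0 x + 91.8 y = -26898.50
Solving the 2×2 system: x ≈ -114.5, y ≈ 82.4 km.
Check against S_04 (with the unrounded x, y): √((x − 66.0)²+(y + 193.7)²) = 329.87 ≈ 329.87 km. ✓

-114.5 km east, 82.4 km north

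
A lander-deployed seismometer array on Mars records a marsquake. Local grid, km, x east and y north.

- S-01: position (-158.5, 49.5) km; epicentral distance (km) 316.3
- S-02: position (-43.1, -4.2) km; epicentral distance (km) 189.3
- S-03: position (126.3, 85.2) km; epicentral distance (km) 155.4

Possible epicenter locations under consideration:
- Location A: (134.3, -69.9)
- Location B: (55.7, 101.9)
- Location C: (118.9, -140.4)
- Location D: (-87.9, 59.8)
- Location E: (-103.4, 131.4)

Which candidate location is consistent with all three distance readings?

For each candidate, compare |candidate − station| to the reported distance:
Location A: residuals S-01 0.1, S-02 0.1, S-03 0.1 → max 0.1 km
Location B: residuals S-01 95.8, S-02 44.3, S-03 82.9 → max 95.8 km
Location C: residuals S-01 19.9, S-02 22.3, S-03 70.3 → max 70.3 km
Location D: residuals S-01 245.0, S-02 111.2, S-03 60.3 → max 245.0 km
Location E: residuals S-01 217.6, S-02 40.9, S-03 78.9 → max 217.6 km
Only Location A has all residuals ≈ 0.

Location A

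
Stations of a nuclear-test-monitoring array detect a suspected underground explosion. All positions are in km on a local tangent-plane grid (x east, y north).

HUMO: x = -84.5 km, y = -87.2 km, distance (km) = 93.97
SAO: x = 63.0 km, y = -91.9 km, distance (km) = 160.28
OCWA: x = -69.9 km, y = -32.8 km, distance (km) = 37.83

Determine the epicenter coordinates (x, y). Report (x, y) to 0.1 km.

Circle about each station: (x + 84.5)² + (y + 87.2)² = 93.97²; (x − 63.0)² + (y + 91.9)² = 160.28²; (x + 69.9)² + (y + 32.8)² = 37.83².
Subtracting the HUMO equation from the SAO and OCWA equations removes the quadratic terms:
295.0 x − 9.4 y = -19188.80
29.2 x + 108.8 y = -1382.99
Solving the 2×2 system: x ≈ -64.9, y ≈ 4.7 km.

-64.9 km east, 4.7 km north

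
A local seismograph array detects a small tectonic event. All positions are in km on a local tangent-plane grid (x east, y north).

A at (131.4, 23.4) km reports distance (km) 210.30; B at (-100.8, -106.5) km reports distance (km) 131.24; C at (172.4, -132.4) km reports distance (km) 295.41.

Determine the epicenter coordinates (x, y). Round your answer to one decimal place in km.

Circle about each station: (x − 131.4)² + (y − 23.4)² = 210.30²; (x + 100.8)² + (y + 106.5)² = 131.24²; (x − 172.4)² + (y + 132.4)² = 295.41².
Subtracting the A equation from the B and C equations removes the quadratic terms:
-464.4 x − 259.8 y = 30691.52
82.0 x − 311.6 y = -13602.98
Solving the 2×2 system: x ≈ -78.9, y ≈ 22.9 km.
Check against A (with the unrounded x, y): √((x − 131.4)²+(y − 23.4)²) = 210.30 ≈ 210.30 km. ✓

(-78.9, 22.9)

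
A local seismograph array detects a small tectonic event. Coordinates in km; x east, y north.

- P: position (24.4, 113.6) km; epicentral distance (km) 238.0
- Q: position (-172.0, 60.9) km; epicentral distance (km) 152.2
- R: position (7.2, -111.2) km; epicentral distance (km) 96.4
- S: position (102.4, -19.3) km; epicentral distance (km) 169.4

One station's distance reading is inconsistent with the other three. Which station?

Solve using three stations at a time. Using Q, R, S (subtract circle equations pairwise → linear system) gives (x, y) ≈ (-64.7, -47.0).
Distances from that point to each station vs reported:
  P: calculated 183.7 vs reported 238.0 → residual 54.3 km
  Q: calculated 152.2 vs reported 152.2 → residual 0.0 km
  R: calculated 96.4 vs reported 96.4 → residual 0.0 km
  S: calculated 169.4 vs reported 169.4 → residual 0.0 km
Q, R, S are mutually consistent (residuals ≈ 0); P is off by 54.3 km.

P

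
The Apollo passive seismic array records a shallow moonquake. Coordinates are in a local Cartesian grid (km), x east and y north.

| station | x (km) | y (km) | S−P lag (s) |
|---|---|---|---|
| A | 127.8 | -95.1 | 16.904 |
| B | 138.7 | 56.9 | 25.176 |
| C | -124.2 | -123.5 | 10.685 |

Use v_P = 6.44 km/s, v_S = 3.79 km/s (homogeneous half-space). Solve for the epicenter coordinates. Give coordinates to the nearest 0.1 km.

x ≈ -27.6 km, y ≈ -104.7 km

Distance from S−P lag: d = Δt · v_P v_S / (v_P − v_S) = Δt · (6.44·3.79)/(6.44−3.79) ≈ 9.2104·Δt.
So d_A = 155.69, d_B = 231.88, d_C = 98.41 km.
Circle about each station: (x − 127.8)² + (y + 95.1)² = 155.69²; (x − 138.7)² + (y − 56.9)² = 231.88²; (x + 124.2)² + (y + 123.5)² = 98.41².
Subtracting pairs of circle equations eliminates x²+y² and gives linear equations (the radical axes):
21.8 x + 304.0 y = -32430.51
-504.0 x − 56.8 y = 19855.89
Solving the 2×2 system: x ≈ -27.6, y ≈ -104.7 km.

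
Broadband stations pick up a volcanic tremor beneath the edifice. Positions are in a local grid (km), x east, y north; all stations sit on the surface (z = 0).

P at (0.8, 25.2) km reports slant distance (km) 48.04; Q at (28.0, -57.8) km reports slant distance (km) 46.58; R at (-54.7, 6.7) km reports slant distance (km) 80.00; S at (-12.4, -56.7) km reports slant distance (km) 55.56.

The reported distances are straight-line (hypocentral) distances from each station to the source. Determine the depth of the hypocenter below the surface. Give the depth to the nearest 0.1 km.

Each station gives a sphere (x−x_i)² + (y−y_i)² + z² = d_i² (stations at z=0).
Subtracting the P sphere from Q and R: z² cancels, leaving linear equations in x and y:
54.4 x − 166.0 y = 3627.31
-111.0 x − 37.0 y = -1690.86
Solving: x ≈ 20.299, y ≈ -15.199 km (keep extra digits for the depth step; rounded: 20.3, -15.2).
Then from the P sphere: z² = 48.04² − (x − 0.8)² − (y − 25.2)² with x = 20.299, y = -15.199, so z ≈ 17.192 ≈ 17.2 km.

depth ≈ 17.2 km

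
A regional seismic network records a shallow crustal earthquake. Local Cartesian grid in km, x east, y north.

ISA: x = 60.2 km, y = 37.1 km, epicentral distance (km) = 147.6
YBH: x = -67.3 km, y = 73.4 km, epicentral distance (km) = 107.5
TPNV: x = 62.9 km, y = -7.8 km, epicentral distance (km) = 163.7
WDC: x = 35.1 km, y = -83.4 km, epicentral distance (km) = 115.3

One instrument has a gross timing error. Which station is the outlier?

Solve using three stations at a time. Using ISA, YBH, WDC (subtract circle equations pairwise → linear system) gives (x, y) ≈ (-69.1, -34.1).
Distances from that point to each station vs reported:
  ISA: calculated 147.6 vs reported 147.6 → residual 0.0 km
  YBH: calculated 107.5 vs reported 107.5 → residual 0.0 km
  TPNV: calculated 134.6 vs reported 163.7 → residual 29.1 km
  WDC: calculated 115.3 vs reported 115.3 → residual 0.0 km
ISA, YBH, WDC are mutually consistent (residuals ≈ 0); TPNV is off by 29.1 km.

TPNV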